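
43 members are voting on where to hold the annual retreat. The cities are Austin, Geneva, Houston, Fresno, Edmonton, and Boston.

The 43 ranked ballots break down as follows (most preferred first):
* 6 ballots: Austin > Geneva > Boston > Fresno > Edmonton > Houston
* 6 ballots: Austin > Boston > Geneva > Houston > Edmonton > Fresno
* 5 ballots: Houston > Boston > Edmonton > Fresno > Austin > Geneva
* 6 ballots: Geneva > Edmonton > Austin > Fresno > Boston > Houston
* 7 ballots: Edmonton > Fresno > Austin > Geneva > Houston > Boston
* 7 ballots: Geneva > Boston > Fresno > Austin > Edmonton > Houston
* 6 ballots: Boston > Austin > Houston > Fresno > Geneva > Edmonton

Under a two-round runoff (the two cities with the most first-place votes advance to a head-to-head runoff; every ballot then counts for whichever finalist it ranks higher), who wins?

Round 1 first-place votes: Austin 12, Geneva 13, Houston 5, Fresno 0, Edmonton 7, Boston 6. Geneva and Austin advance.
Runoff: Geneva is ranked above Austin on 13 ballots, Austin above Geneva on 30.

Austin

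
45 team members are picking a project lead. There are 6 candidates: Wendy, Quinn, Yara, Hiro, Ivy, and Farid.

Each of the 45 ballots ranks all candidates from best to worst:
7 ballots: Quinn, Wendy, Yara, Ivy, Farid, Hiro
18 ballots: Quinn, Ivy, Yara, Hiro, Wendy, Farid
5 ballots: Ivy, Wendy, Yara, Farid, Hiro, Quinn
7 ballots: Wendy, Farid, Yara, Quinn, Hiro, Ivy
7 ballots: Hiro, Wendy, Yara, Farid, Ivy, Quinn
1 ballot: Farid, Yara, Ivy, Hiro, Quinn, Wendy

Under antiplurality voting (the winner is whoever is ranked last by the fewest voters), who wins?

Yara

Last-place votes: Wendy 1, Quinn 12, Yara 0, Hiro 7, Ivy 7, Farid 18.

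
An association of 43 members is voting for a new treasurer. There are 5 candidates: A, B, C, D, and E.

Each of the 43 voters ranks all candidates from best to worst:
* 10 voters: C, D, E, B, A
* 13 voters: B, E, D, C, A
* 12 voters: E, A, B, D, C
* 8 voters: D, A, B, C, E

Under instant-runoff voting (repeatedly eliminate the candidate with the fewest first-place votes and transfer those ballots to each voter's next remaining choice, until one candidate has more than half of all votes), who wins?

Round 1: A 0, B 13, C 10, D 8, E 12. A eliminated.
Round 2: B 13, C 10, D 8, E 12. D eliminated.
Round 3: B 21, C 10, E 12. C eliminated.
Round 4: B 21, E 22. E has a majority (≥22).

E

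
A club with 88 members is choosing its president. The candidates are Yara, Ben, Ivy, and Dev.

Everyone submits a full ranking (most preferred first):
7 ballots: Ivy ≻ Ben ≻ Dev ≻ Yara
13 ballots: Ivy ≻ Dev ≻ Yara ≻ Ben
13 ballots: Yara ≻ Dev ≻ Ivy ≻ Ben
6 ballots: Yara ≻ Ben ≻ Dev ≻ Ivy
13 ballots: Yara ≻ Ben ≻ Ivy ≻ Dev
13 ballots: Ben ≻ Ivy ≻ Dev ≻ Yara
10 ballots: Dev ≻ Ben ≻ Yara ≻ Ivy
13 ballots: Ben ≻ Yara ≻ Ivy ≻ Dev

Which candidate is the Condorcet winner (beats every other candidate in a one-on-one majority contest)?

Yara vs Ben: 45–43
Yara vs Ivy: 55–33
Yara vs Dev: 45–43
Yara beats every other candidate.

Yara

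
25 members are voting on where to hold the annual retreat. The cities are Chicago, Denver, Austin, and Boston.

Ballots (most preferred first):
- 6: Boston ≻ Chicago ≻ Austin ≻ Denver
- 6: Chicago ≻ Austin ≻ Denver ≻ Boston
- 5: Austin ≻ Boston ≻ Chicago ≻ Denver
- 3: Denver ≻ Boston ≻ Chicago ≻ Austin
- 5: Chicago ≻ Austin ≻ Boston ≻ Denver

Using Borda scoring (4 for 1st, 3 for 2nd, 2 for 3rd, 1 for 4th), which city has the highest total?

Chicago

Chicago: 6×3 + 6×4 + 5×2 + 3×2 + 5×4 = 78
Denver: 6×1 + 6×2 + 5×1 + 3×4 + 5×1 = 40
Austin: 6×2 + 6×3 + 5×4 + 3×1 + 5×3 = 68
Boston: 6×4 + 6×1 + 5×3 + 3×3 + 5×2 = 64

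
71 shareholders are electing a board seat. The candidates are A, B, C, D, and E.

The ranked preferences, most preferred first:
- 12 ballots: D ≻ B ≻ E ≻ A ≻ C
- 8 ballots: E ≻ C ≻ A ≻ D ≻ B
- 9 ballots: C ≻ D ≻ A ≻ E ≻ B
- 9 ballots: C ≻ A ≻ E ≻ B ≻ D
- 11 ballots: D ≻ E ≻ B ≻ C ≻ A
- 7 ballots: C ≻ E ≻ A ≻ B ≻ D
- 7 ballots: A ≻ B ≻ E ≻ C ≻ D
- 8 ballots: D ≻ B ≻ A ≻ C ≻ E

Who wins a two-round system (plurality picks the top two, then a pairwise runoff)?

Round 1 first-place votes: A 7, B 0, C 25, D 31, E 8. D and C advance.
Runoff: D is ranked above C on 31 ballots, C above D on 40.

C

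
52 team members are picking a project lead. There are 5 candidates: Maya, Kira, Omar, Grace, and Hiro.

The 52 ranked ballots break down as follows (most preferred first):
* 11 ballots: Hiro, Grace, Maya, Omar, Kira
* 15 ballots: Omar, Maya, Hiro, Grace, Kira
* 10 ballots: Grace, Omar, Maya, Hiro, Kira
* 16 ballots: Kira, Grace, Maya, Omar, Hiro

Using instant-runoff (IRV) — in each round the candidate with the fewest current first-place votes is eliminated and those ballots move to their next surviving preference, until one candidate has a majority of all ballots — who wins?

Round 1: Maya 0, Kira 16, Omar 15, Grace 10, Hiro 11. Maya eliminated.
Round 2: Kira 16, Omar 15, Grace 10, Hiro 11. Grace eliminated.
Round 3: Kira 16, Omar 25, Hiro 11. Hiro eliminated.
Round 4: Kira 16, Omar 36. Omar has a majority (≥27).

Omar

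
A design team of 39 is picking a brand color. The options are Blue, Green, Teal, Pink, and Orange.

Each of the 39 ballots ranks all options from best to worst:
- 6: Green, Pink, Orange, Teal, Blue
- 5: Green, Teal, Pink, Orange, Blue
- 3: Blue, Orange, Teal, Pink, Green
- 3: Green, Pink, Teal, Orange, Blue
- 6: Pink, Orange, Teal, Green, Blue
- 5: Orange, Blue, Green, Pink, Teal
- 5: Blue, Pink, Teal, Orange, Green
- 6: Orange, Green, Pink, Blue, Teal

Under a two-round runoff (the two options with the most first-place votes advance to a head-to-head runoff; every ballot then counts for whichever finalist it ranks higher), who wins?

Round 1 first-place votes: Blue 8, Green 14, Teal 0, Pink 6, Orange 11. Green and Orange advance.
Runoff: Green is ranked above Orange on 14 ballots, Orange above Green on 25.

Orange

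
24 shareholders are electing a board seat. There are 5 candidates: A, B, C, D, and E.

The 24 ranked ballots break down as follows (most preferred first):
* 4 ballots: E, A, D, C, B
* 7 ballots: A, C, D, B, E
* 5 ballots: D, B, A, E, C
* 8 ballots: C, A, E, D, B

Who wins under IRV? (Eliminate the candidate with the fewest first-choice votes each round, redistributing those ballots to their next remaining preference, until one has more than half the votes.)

A

Round 1: A 7, B 0, C 8, D 5, E 4. B eliminated.
Round 2: A 7, C 8, D 5, E 4. E eliminated.
Round 3: A 11, C 8, D 5. D eliminated.
Round 4: A 16, C 8. A has a majority (≥13).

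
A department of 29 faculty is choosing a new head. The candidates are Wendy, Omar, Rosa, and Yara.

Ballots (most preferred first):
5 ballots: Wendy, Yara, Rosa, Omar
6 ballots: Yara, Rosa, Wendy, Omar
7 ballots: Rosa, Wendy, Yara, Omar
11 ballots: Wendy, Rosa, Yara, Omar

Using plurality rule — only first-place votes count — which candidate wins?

First-place votes: Wendy 16, Omar 0, Rosa 7, Yara 6.

Wendy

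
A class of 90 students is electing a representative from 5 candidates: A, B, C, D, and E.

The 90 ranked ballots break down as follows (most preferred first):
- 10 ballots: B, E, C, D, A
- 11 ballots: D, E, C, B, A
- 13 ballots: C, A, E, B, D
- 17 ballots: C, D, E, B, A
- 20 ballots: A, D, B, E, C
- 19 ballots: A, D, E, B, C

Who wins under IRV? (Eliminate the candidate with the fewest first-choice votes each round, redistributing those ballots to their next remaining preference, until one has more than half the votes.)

C

Round 1: A 39, B 10, C 30, D 11, E 0. E eliminated.
Round 2: A 39, B 10, C 30, D 11. B eliminated.
Round 3: A 39, C 40, D 11. D eliminated.
Round 4: A 39, C 51. C has a majority (≥46).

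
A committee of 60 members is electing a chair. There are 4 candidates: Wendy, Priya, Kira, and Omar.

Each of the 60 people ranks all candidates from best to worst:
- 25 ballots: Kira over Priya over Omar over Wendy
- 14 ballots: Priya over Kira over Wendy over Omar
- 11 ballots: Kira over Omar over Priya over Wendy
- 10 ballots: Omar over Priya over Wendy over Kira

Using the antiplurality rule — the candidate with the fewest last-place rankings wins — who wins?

Priya

Last-place votes: Wendy 36, Priya 0, Kira 10, Omar 14.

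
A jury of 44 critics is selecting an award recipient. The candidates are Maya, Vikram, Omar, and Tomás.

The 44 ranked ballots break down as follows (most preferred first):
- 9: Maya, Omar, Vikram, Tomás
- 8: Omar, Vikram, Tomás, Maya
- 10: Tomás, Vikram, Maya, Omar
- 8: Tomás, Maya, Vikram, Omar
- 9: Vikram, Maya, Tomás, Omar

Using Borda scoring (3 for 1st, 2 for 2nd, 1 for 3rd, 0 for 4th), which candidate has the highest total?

Vikram

Maya: 9×3 + 8×0 + 10×1 + 8×2 + 9×2 = 71
Vikram: 9×1 + 8×2 + 10×2 + 8×1 + 9×3 = 80
Omar: 9×2 + 8×3 + 10×0 + 8×0 + 9×0 = 42
Tomás: 9×0 + 8×1 + 10×3 + 8×3 + 9×1 = 71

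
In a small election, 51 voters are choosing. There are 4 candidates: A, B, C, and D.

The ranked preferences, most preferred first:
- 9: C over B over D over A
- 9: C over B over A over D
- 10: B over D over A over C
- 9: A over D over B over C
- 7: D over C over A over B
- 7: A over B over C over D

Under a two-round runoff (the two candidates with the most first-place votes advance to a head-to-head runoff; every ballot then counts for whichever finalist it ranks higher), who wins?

A

Round 1 first-place votes: A 16, B 10, C 18, D 7. C and A advance.
Runoff: C is ranked above A on 25 ballots, A above C on 26.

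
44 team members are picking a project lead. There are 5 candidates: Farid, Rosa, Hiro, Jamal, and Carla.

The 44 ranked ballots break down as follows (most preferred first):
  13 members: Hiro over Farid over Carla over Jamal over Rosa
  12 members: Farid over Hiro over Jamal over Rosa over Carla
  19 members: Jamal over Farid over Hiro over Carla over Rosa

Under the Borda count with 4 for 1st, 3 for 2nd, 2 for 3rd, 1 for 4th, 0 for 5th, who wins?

Farid: 13×3 + 12×4 + 19×3 = 144
Rosa: 13×0 + 12×1 + 19×0 = 12
Hiro: 13×4 + 12×3 + 19×2 = 126
Jamal: 13×1 + 12×2 + 19×4 = 113
Carla: 13×2 + 12×0 + 19×1 = 45

Farid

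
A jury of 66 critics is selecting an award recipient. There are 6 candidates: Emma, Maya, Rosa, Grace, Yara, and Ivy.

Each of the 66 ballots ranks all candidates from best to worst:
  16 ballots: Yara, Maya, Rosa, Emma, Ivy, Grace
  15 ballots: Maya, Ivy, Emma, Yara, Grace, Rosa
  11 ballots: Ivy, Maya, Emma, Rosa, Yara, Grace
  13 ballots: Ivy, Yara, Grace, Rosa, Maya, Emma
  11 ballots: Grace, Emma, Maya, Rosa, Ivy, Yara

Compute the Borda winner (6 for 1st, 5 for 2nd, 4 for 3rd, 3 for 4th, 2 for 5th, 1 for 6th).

Maya

Emma: 16×3 + 15×4 + 11×4 + 13×1 + 11×5 = 220
Maya: 16×5 + 15×6 + 11×5 + 13×2 + 11×4 = 295
Rosa: 16×4 + 15×1 + 11×3 + 13×3 + 11×3 = 184
Grace: 16×1 + 15×2 + 11×1 + 13×4 + 11×6 = 175
Yara: 16×6 + 15×3 + 11×2 + 13×5 + 11×1 = 239
Ivy: 16×2 + 15×5 + 11×6 + 13×6 + 11×2 = 273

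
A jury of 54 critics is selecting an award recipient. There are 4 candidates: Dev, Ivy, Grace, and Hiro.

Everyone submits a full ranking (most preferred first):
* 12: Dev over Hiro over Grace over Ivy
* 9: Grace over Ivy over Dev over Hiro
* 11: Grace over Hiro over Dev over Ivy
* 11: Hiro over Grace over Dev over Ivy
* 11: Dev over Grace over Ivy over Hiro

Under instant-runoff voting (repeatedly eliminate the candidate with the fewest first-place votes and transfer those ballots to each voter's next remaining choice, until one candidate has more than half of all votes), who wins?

Grace

Round 1: Dev 23, Ivy 0, Grace 20, Hiro 11. Ivy eliminated.
Round 2: Dev 23, Grace 20, Hiro 11. Hiro eliminated.
Round 3: Dev 23, Grace 31. Grace has a majority (≥28).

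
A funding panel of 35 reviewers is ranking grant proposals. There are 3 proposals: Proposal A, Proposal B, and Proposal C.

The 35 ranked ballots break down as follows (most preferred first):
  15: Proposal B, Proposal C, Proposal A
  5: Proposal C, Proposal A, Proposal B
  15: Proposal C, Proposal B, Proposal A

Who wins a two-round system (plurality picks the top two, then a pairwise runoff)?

Round 1 first-place votes: Proposal A 0, Proposal B 15, Proposal C 20. Proposal C and Proposal B advance.
Runoff: Proposal C is ranked above Proposal B on 20 ballots, Proposal B above Proposal C on 15.

Proposal C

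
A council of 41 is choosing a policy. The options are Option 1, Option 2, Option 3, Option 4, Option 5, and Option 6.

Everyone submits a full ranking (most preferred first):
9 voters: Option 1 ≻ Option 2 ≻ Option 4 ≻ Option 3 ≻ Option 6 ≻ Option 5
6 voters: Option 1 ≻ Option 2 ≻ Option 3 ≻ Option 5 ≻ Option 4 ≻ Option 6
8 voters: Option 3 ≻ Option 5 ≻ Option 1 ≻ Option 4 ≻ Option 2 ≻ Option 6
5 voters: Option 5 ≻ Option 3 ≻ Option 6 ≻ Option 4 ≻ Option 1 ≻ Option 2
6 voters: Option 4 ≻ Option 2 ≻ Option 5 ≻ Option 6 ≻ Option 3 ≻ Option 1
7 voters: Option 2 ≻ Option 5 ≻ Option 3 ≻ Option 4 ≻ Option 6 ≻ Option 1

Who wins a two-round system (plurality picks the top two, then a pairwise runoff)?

Round 1 first-place votes: Option 1 15, Option 2 7, Option 3 8, Option 4 6, Option 5 5, Option 6 0. Option 1 and Option 3 advance.
Runoff: Option 1 is ranked above Option 3 on 15 ballots, Option 3 above Option 1 on 26.

Option 3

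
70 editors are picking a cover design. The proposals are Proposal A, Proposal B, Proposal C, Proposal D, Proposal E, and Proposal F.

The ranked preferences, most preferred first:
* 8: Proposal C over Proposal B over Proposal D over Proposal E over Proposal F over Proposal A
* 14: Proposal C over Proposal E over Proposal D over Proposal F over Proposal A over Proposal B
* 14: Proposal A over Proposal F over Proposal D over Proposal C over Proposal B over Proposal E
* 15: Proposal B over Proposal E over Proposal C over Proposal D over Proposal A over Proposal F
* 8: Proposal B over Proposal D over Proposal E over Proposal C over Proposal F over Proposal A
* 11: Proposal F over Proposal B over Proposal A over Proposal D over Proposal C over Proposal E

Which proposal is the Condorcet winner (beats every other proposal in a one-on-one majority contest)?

Proposal C

Proposal C vs Proposal A: 45–25
Proposal C vs Proposal B: 36–34
Proposal C vs Proposal D: 37–33
Proposal C vs Proposal E: 47–23
Proposal C vs Proposal F: 45–25
Proposal C beats every other proposal.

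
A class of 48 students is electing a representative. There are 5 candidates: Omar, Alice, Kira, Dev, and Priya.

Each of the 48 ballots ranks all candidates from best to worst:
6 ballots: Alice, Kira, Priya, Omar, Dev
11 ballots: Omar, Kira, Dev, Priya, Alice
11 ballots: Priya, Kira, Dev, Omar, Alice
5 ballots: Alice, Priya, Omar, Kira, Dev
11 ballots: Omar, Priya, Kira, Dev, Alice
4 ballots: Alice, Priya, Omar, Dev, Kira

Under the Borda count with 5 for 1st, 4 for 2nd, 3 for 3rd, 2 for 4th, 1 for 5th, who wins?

Priya

Omar: 6×2 + 11×5 + 11×2 + 5×3 + 11×5 + 4×3 = 171
Alice: 6×5 + 11×1 + 11×1 + 5×5 + 11×1 + 4×5 = 108
Kira: 6×4 + 11×4 + 11×4 + 5×2 + 11×3 + 4×1 = 159
Dev: 6×1 + 11×3 + 11×3 + 5×1 + 11×2 + 4×2 = 107
Priya: 6×3 + 11×2 + 11×5 + 5×4 + 11×4 + 4×4 = 175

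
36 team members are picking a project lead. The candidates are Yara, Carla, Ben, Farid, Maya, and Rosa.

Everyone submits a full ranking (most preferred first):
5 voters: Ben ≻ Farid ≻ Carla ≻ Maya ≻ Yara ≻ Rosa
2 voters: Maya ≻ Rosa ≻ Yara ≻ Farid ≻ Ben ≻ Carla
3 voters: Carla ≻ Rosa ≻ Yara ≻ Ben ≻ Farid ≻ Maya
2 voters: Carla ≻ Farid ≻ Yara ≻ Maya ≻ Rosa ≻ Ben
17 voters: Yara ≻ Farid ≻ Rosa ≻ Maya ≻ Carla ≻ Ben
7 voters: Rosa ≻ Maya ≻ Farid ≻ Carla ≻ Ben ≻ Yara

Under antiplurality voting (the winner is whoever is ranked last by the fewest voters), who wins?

Last-place votes: Yara 7, Carla 2, Ben 19, Farid 0, Maya 3, Rosa 5.

Farid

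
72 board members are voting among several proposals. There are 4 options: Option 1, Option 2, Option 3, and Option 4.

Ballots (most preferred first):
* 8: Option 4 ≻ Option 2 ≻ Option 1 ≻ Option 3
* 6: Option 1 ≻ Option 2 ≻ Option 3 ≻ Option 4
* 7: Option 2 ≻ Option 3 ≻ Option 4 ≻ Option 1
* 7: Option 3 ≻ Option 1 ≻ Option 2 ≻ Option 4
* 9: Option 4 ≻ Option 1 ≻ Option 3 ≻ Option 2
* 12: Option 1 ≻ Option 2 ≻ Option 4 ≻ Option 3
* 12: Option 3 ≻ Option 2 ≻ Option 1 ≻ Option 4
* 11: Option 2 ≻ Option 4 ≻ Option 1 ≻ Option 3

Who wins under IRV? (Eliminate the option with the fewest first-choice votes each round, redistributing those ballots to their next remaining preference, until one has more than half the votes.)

Option 2

Round 1: Option 1 18, Option 2 18, Option 3 19, Option 4 17. Option 4 eliminated.
Round 2: Option 1 27, Option 2 26, Option 3 19. Option 3 eliminated.
Round 3: Option 1 34, Option 2 38. Option 2 has a majority (≥37).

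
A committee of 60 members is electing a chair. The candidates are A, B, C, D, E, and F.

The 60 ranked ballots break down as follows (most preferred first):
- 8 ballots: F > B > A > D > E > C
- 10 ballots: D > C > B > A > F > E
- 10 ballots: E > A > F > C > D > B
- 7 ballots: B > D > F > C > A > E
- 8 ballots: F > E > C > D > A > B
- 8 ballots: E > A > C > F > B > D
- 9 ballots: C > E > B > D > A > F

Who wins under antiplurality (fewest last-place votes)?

Last-place votes: A 0, B 18, C 8, D 8, E 17, F 9.

A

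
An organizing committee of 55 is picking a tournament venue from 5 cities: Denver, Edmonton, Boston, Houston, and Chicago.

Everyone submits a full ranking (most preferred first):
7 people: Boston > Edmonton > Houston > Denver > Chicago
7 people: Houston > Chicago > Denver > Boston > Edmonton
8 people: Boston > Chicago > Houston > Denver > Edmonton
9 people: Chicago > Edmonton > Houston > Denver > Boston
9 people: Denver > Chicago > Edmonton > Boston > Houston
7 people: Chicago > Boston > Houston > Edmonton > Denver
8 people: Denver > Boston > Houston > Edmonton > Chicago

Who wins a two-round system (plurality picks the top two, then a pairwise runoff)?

Chicago

Round 1 first-place votes: Denver 17, Edmonton 0, Boston 15, Houston 7, Chicago 16. Denver and Chicago advance.
Runoff: Denver is ranked above Chicago on 24 ballots, Chicago above Denver on 31.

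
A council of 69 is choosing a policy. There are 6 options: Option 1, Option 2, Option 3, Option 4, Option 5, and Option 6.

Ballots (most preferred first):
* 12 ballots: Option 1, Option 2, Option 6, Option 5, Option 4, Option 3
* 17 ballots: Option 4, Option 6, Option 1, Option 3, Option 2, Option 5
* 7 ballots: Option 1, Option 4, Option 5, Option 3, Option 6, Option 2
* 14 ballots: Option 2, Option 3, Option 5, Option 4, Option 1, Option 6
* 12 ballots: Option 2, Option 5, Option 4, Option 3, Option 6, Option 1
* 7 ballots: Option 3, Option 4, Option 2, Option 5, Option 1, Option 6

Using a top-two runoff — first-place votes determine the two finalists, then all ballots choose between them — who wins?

Round 1 first-place votes: Option 1 19, Option 2 26, Option 3 7, Option 4 17, Option 5 0, Option 6 0. Option 2 and Option 1 advance.
Runoff: Option 2 is ranked above Option 1 on 33 ballots, Option 1 above Option 2 on 36.

Option 1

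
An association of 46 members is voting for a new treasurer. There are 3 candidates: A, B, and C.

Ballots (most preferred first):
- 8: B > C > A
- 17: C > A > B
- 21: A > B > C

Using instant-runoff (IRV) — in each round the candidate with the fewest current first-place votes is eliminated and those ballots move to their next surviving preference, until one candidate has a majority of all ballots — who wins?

C

Round 1: A 21, B 8, C 17. B eliminated.
Round 2: A 21, C 25. C has a majority (≥24).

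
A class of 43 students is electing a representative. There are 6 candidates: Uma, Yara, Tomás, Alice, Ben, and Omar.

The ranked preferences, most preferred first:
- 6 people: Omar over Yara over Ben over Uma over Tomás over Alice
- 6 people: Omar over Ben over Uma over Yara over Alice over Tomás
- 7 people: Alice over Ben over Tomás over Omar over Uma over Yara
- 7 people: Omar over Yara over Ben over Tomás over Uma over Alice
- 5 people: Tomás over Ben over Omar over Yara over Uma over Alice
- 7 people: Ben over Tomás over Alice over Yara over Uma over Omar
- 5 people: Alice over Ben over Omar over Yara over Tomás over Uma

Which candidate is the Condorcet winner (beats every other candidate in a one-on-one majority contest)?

Ben vs Uma: 43–0
Ben vs Yara: 30–13
Ben vs Tomás: 38–5
Ben vs Alice: 31–12
Ben vs Omar: 24–19
Ben beats every other candidate.

Ben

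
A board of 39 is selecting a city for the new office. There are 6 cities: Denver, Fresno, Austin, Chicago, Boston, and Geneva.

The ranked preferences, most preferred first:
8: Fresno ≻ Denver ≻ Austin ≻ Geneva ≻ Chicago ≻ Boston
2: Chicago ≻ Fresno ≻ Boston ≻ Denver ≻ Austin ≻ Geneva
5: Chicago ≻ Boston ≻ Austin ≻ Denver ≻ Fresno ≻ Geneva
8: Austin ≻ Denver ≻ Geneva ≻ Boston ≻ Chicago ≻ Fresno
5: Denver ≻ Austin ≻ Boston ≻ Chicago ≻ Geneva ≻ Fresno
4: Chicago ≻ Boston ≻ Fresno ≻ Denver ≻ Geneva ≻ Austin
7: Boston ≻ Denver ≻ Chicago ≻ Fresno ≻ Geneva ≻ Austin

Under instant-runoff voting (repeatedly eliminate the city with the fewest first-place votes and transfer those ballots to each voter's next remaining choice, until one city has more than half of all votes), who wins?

Austin

Round 1: Denver 5, Fresno 8, Austin 8, Chicago 11, Boston 7, Geneva 0. Geneva eliminated.
Round 2: Denver 5, Fresno 8, Austin 8, Chicago 11, Boston 7. Denver eliminated.
Round 3: Fresno 8, Austin 13, Chicago 11, Boston 7. Boston eliminated.
Round 4: Fresno 8, Austin 13, Chicago 18. Fresno eliminated.
Round 5: Austin 21, Chicago 18. Austin has a majority (≥20).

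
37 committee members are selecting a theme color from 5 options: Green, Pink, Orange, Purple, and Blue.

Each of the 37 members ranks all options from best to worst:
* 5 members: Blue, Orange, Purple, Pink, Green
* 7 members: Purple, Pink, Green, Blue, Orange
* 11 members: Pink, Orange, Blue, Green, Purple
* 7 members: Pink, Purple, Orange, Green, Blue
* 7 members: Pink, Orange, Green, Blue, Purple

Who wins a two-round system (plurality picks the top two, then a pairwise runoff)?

Pink

Round 1 first-place votes: Green 0, Pink 25, Orange 0, Purple 7, Blue 5. Pink and Purple advance.
Runoff: Pink is ranked above Purple on 25 ballots, Purple above Pink on 12.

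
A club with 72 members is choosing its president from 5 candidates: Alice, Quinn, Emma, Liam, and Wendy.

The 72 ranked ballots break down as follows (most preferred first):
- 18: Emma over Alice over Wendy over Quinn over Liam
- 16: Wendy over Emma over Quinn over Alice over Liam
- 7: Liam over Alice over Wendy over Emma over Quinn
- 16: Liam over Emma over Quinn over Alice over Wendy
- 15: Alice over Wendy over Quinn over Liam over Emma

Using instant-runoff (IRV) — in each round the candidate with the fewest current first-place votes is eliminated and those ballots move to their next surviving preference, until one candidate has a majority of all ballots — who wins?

Wendy

Round 1: Alice 15, Quinn 0, Emma 18, Liam 23, Wendy 16. Quinn eliminated.
Round 2: Alice 15, Emma 18, Liam 23, Wendy 16. Alice eliminated.
Round 3: Emma 18, Liam 23, Wendy 31. Emma eliminated.
Round 4: Liam 23, Wendy 49. Wendy has a majority (≥37).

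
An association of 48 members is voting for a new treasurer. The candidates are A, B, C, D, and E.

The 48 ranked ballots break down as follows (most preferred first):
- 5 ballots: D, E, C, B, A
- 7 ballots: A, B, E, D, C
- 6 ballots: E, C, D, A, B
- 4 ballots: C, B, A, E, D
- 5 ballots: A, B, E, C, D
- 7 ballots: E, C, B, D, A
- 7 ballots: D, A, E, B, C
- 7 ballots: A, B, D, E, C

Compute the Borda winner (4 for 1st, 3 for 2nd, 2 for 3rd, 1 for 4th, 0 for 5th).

E

A: 5×0 + 7×4 + 6×1 + 4×2 + 5×4 + 7×0 + 7×3 + 7×4 = 111
B: 5×1 + 7×3 + 6×0 + 4×3 + 5×3 + 7×2 + 7×1 + 7×3 = 95
C: 5×2 + 7×0 + 6×3 + 4×4 + 5×1 + 7×3 + 7×0 + 7×0 = 70
D: 5×4 + 7×1 + 6×2 + 4×0 + 5×0 + 7×1 + 7×4 + 7×2 = 88
E: 5×3 + 7×2 + 6×4 + 4×1 + 5×2 + 7×4 + 7×2 + 7×1 = 116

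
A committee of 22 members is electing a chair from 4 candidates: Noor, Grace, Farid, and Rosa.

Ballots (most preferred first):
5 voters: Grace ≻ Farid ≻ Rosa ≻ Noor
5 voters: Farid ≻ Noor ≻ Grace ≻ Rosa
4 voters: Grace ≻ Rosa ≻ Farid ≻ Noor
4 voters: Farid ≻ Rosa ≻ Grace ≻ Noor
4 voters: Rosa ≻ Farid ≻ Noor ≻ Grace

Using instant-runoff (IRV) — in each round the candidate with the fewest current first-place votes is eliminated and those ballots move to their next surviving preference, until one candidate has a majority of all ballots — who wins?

Round 1: Noor 0, Grace 9, Farid 9, Rosa 4. Noor eliminated.
Round 2: Grace 9, Farid 9, Rosa 4. Rosa eliminated.
Round 3: Grace 9, Farid 13. Farid has a majority (≥12).

Farid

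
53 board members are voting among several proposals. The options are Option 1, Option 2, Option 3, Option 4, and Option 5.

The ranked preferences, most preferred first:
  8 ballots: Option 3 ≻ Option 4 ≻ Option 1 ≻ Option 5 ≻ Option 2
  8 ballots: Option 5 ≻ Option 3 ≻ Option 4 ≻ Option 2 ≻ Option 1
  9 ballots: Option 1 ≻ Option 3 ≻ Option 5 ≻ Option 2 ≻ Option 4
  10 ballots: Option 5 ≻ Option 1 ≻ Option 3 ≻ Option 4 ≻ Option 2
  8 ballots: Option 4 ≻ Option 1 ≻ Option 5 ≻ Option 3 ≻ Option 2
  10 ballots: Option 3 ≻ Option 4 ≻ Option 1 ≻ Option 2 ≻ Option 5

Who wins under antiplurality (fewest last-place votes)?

Last-place votes: Option 1 8, Option 2 26, Option 3 0, Option 4 9, Option 5 10.

Option 3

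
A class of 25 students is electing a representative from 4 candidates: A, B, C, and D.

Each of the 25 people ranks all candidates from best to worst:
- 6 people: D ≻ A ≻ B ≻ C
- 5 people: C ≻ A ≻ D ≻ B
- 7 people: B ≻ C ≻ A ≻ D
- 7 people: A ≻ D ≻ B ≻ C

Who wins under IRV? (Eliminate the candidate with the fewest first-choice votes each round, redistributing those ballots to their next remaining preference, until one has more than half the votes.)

A

Round 1: A 7, B 7, C 5, D 6. C eliminated.
Round 2: A 12, B 7, D 6. D eliminated.
Round 3: A 18, B 7. A has a majority (≥13).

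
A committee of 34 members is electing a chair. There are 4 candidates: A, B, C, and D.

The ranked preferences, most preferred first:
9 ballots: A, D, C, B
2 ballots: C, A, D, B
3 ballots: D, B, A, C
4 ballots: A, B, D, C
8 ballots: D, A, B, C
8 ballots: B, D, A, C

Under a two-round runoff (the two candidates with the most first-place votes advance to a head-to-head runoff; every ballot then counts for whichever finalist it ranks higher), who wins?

Round 1 first-place votes: A 13, B 8, C 2, D 11. A and D advance.
Runoff: A is ranked above D on 15 ballots, D above A on 19.

D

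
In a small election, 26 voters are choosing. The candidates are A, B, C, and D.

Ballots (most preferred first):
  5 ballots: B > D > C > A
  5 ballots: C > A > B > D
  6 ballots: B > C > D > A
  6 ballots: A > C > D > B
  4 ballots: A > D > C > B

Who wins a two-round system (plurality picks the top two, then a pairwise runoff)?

Round 1 first-place votes: A 10, B 11, C 5, D 0. B and A advance.
Runoff: B is ranked above A on 11 ballots, A above B on 15.

A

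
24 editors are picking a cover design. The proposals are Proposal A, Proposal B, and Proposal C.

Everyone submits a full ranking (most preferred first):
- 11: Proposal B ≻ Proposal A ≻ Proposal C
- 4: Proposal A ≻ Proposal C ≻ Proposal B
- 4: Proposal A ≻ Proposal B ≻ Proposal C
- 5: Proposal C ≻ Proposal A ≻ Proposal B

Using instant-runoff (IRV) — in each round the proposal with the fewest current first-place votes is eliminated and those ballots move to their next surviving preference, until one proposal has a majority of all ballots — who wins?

Proposal A

Round 1: Proposal A 8, Proposal B 11, Proposal C 5. Proposal C eliminated.
Round 2: Proposal A 13, Proposal B 11. Proposal A has a majority (≥13).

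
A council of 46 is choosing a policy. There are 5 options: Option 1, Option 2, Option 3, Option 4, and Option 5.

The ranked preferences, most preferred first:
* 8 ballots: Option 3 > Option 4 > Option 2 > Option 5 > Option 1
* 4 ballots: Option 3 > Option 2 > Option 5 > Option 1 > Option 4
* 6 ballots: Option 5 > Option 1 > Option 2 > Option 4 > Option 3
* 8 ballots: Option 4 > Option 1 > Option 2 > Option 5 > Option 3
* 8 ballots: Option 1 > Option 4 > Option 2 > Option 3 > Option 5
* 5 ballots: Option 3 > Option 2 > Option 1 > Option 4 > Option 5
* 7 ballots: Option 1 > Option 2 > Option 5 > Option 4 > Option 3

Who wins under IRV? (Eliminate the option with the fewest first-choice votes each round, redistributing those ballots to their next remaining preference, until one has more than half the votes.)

Option 1

Round 1: Option 1 15, Option 2 0, Option 3 17, Option 4 8, Option 5 6. Option 2 eliminated.
Round 2: Option 1 15, Option 3 17, Option 4 8, Option 5 6. Option 5 eliminated.
Round 3: Option 1 21, Option 3 17, Option 4 8. Option 4 eliminated.
Round 4: Option 1 29, Option 3 17. Option 1 has a majority (≥24).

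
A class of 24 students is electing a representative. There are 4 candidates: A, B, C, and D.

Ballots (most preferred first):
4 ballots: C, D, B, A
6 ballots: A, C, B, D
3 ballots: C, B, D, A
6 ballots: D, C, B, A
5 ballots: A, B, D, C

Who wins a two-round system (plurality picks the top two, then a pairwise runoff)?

C

Round 1 first-place votes: A 11, B 0, C 7, D 6. A and C advance.
Runoff: A is ranked above C on 11 ballots, C above A on 13.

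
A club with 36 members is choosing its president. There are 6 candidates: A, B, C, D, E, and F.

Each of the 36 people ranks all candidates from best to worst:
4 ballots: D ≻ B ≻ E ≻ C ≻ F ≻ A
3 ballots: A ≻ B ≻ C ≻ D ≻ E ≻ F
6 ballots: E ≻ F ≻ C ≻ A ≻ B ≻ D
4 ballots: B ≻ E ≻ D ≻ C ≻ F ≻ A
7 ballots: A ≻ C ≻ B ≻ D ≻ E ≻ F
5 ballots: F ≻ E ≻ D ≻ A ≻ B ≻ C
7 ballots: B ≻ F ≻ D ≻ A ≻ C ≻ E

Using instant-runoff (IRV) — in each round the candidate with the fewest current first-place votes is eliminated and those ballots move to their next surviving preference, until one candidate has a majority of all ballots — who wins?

B

Round 1: A 10, B 11, C 0, D 4, E 6, F 5. C eliminated.
Round 2: A 10, B 11, D 4, E 6, F 5. D eliminated.
Round 3: A 10, B 15, E 6, F 5. F eliminated.
Round 4: A 10, B 15, E 11. A eliminated.
Round 5: B 25, E 11. B has a majority (≥19).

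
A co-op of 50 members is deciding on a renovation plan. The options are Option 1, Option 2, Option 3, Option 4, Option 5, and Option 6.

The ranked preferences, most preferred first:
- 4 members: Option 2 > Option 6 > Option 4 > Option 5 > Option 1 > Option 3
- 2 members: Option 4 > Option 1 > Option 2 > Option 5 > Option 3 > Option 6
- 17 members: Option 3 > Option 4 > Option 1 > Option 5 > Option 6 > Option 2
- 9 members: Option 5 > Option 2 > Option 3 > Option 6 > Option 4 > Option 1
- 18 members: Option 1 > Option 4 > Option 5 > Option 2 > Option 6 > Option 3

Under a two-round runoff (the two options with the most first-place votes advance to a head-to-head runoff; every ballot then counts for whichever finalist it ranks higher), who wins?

Round 1 first-place votes: Option 1 18, Option 2 4, Option 3 17, Option 4 2, Option 5 9, Option 6 0. Option 1 and Option 3 advance.
Runoff: Option 1 is ranked above Option 3 on 24 ballots, Option 3 above Option 1 on 26.

Option 3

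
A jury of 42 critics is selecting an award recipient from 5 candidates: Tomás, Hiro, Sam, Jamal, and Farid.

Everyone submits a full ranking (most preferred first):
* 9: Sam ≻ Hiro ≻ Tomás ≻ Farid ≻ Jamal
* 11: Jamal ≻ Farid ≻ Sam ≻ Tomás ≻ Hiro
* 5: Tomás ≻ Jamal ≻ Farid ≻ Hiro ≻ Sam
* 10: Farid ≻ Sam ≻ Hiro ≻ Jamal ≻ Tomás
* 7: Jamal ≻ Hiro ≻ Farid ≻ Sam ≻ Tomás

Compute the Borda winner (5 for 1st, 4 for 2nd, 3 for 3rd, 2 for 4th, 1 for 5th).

Farid

Tomás: 9×3 + 11×2 + 5×5 + 10×1 + 7×1 = 91
Hiro: 9×4 + 11×1 + 5×2 + 10×3 + 7×4 = 115
Sam: 9×5 + 11×3 + 5×1 + 10×4 + 7×2 = 137
Jamal: 9×1 + 11×5 + 5×4 + 10×2 + 7×5 = 139
Farid: 9×2 + 11×4 + 5×3 + 10×5 + 7×3 = 148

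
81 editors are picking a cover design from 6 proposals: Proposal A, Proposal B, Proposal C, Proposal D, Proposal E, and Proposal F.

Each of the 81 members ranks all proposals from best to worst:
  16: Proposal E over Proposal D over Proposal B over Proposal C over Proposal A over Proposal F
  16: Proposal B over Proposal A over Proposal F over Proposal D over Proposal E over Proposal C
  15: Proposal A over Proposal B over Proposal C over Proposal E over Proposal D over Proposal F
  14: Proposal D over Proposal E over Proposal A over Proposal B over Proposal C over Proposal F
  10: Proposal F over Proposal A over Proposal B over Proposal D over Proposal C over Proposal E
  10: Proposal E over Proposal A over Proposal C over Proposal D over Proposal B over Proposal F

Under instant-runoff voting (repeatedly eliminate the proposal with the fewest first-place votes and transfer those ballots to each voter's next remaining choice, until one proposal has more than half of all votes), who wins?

Proposal A

Round 1: Proposal A 15, Proposal B 16, Proposal C 0, Proposal D 14, Proposal E 26, Proposal F 10. Proposal C eliminated.
Round 2: Proposal A 15, Proposal B 16, Proposal D 14, Proposal E 26, Proposal F 10. Proposal F eliminated.
Round 3: Proposal A 25, Proposal B 16, Proposal D 14, Proposal E 26. Proposal D eliminated.
Round 4: Proposal A 25, Proposal B 16, Proposal E 40. Proposal B eliminated.
Round 5: Proposal A 41, Proposal E 40. Proposal A has a majority (≥41).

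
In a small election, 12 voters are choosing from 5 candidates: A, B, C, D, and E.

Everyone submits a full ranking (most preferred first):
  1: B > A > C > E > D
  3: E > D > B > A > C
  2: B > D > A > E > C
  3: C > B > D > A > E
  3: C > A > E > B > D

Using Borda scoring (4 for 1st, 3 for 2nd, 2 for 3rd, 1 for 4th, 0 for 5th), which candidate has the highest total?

B

A: 1×3 + 3×1 + 2×2 + 3×1 + 3×3 = 22
B: 1×4 + 3×2 + 2×4 + 3×3 + 3×1 = 30
C: 1×2 + 3×0 + 2×0 + 3×4 + 3×4 = 26
D: 1×0 + 3×3 + 2×3 + 3×2 + 3×0 = 21
E: 1×1 + 3×4 + 2×1 + 3×0 + 3×2 = 21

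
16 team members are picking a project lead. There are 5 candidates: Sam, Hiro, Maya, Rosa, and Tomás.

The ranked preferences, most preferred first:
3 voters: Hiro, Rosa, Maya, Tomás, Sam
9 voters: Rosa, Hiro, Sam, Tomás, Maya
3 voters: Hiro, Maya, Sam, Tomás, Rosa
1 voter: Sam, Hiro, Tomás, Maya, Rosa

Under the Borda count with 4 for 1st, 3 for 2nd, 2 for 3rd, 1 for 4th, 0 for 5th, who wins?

Hiro

Sam: 3×0 + 9×2 + 3×2 + 1×4 = 28
Hiro: 3×4 + 9×3 + 3×4 + 1×3 = 54
Maya: 3×2 + 9×0 + 3×3 + 1×1 = 16
Rosa: 3×3 + 9×4 + 3×0 + 1×0 = 45
Tomás: 3×1 + 9×1 + 3×1 + 1×2 = 17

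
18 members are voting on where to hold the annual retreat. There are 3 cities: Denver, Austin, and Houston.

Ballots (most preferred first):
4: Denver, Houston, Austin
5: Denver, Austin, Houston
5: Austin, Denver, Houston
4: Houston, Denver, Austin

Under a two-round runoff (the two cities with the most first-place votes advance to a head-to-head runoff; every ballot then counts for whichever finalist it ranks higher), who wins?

Denver

Round 1 first-place votes: Denver 9, Austin 5, Houston 4. Denver and Austin advance.
Runoff: Denver is ranked above Austin on 13 ballots, Austin above Denver on 5.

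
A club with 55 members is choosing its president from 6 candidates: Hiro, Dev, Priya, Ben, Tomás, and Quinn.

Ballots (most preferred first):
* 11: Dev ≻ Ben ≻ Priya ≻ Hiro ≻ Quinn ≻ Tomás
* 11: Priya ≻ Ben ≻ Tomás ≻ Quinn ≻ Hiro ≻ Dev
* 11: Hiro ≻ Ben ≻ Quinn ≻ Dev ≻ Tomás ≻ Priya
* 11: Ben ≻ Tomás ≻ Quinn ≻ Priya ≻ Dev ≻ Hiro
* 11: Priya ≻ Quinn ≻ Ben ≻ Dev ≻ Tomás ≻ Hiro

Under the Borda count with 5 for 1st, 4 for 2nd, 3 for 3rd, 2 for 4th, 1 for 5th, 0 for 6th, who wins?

Ben

Hiro: 11×2 + 11×1 + 11×5 + 11×0 + 11×0 = 88
Dev: 11×5 + 11×0 + 11×2 + 11×1 + 11×2 = 110
Priya: 11×3 + 11×5 + 11×0 + 11×2 + 11×5 = 165
Ben: 11×4 + 11×4 + 11×4 + 11×5 + 11×3 = 220
Tomás: 11×0 + 11×3 + 11×1 + 11×4 + 11×1 = 99
Quinn: 11×1 + 11×2 + 11×3 + 11×3 + 11×4 = 143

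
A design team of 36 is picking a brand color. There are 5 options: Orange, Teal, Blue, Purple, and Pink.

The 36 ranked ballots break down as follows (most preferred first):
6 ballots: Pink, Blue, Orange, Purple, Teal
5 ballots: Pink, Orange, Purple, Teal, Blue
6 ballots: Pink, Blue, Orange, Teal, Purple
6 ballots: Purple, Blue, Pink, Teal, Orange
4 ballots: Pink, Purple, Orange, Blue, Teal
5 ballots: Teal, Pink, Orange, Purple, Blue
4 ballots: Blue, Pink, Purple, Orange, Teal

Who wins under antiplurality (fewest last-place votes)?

Pink

Last-place votes: Orange 6, Teal 14, Blue 10, Purple 6, Pink 0.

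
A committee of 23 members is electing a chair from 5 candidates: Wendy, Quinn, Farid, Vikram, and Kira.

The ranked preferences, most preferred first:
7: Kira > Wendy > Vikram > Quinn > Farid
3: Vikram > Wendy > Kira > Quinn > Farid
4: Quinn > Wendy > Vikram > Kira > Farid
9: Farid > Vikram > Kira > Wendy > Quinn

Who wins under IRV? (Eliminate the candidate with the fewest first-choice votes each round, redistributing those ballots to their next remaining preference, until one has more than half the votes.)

Kira

Round 1: Wendy 0, Quinn 4, Farid 9, Vikram 3, Kira 7. Wendy eliminated.
Round 2: Quinn 4, Farid 9, Vikram 3, Kira 7. Vikram eliminated.
Round 3: Quinn 4, Farid 9, Kira 10. Quinn eliminated.
Round 4: Farid 9, Kira 14. Kira has a majority (≥12).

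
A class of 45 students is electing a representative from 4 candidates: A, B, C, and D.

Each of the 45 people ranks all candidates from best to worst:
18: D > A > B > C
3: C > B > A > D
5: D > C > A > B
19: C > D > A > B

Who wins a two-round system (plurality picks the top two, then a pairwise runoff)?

Round 1 first-place votes: A 0, B 0, C 22, D 23. D and C advance.
Runoff: D is ranked above C on 23 ballots, C above D on 22.

D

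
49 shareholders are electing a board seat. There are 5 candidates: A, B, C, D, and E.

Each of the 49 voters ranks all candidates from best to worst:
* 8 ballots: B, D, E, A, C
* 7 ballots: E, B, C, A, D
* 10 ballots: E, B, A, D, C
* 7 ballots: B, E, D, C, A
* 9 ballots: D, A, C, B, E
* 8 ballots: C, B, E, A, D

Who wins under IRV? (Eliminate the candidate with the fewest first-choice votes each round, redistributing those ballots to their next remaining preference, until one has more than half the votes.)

Round 1: A 0, B 15, C 8, D 9, E 17. A eliminated.
Round 2: B 15, C 8, D 9, E 17. C eliminated.
Round 3: B 23, D 9, E 17. D eliminated.
Round 4: B 32, E 17. B has a majority (≥25).

B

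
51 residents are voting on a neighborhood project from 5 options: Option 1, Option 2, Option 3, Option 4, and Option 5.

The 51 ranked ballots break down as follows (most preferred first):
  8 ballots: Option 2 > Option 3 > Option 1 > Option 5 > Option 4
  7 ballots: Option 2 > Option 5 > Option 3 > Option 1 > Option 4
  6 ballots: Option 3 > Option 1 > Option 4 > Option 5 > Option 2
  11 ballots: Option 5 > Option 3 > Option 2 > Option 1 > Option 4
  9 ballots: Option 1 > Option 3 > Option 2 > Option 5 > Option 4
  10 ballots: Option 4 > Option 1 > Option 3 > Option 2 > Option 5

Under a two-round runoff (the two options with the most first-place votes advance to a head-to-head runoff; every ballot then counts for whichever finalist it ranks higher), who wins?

Option 2

Round 1 first-place votes: Option 1 9, Option 2 15, Option 3 6, Option 4 10, Option 5 11. Option 2 and Option 5 advance.
Runoff: Option 2 is ranked above Option 5 on 34 ballots, Option 5 above Option 2 on 17.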